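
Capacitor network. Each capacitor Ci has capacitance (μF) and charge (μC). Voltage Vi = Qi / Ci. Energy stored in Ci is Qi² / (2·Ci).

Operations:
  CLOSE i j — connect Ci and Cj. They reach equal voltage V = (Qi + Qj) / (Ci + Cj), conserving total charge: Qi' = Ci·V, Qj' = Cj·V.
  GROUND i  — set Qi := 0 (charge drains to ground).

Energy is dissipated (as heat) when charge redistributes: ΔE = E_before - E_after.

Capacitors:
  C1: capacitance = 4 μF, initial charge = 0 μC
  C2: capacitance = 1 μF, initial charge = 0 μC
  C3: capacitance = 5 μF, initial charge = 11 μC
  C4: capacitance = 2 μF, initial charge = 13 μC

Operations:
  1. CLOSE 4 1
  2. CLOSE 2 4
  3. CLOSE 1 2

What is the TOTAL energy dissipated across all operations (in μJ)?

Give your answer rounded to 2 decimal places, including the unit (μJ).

Initial: C1(4μF, Q=0μC, V=0.00V), C2(1μF, Q=0μC, V=0.00V), C3(5μF, Q=11μC, V=2.20V), C4(2μF, Q=13μC, V=6.50V)
Op 1: CLOSE 4-1: Q_total=13.00, C_total=6.00, V=2.17; Q4=4.33, Q1=8.67; dissipated=28.167
Op 2: CLOSE 2-4: Q_total=4.33, C_total=3.00, V=1.44; Q2=1.44, Q4=2.89; dissipated=1.565
Op 3: CLOSE 1-2: Q_total=10.11, C_total=5.00, V=2.02; Q1=8.09, Q2=2.02; dissipated=0.209
Total dissipated: 29.940 μJ

Answer: 29.94 μJ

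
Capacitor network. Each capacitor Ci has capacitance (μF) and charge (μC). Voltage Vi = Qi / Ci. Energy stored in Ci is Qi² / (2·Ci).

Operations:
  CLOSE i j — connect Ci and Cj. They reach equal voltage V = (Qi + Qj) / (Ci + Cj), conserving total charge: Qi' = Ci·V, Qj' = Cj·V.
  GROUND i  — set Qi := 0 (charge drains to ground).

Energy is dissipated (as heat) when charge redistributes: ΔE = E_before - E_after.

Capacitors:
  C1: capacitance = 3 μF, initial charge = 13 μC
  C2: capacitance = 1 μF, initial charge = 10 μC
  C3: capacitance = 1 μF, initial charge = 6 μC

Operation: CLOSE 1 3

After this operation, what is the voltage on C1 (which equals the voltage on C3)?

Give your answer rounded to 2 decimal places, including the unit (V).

Answer: 4.75 V

Derivation:
Initial: C1(3μF, Q=13μC, V=4.33V), C2(1μF, Q=10μC, V=10.00V), C3(1μF, Q=6μC, V=6.00V)
Op 1: CLOSE 1-3: Q_total=19.00, C_total=4.00, V=4.75; Q1=14.25, Q3=4.75; dissipated=1.042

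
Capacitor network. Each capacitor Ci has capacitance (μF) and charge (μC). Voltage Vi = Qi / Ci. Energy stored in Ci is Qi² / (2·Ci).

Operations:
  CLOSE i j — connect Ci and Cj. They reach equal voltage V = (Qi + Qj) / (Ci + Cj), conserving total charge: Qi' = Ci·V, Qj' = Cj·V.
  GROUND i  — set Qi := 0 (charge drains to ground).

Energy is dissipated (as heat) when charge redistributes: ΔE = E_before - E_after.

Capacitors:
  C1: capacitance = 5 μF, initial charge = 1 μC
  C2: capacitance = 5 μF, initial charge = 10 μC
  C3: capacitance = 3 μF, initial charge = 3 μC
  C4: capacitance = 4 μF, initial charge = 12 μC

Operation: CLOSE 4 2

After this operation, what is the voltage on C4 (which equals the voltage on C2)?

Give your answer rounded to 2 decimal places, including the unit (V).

Answer: 2.44 V

Derivation:
Initial: C1(5μF, Q=1μC, V=0.20V), C2(5μF, Q=10μC, V=2.00V), C3(3μF, Q=3μC, V=1.00V), C4(4μF, Q=12μC, V=3.00V)
Op 1: CLOSE 4-2: Q_total=22.00, C_total=9.00, V=2.44; Q4=9.78, Q2=12.22; dissipated=1.111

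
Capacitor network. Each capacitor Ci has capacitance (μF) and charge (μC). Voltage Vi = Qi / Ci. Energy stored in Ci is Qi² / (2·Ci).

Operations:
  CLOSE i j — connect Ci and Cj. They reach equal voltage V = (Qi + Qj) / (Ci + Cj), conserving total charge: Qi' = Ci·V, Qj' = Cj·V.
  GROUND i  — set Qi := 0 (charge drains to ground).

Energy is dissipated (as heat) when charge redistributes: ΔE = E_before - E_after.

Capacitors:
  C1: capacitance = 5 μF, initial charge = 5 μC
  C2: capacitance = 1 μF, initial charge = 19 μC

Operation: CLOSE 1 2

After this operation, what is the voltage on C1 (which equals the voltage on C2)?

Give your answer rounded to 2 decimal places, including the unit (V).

Answer: 4.00 V

Derivation:
Initial: C1(5μF, Q=5μC, V=1.00V), C2(1μF, Q=19μC, V=19.00V)
Op 1: CLOSE 1-2: Q_total=24.00, C_total=6.00, V=4.00; Q1=20.00, Q2=4.00; dissipated=135.000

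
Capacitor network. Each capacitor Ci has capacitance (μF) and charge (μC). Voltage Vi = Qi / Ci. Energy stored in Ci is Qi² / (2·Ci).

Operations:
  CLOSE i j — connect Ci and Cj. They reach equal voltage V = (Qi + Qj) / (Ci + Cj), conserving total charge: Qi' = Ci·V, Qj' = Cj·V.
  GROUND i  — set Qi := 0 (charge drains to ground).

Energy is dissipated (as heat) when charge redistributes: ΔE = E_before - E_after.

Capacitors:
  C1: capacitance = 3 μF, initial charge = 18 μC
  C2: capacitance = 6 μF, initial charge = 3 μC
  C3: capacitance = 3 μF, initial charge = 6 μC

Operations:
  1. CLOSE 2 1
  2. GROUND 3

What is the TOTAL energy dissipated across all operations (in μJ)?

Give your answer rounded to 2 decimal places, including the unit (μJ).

Initial: C1(3μF, Q=18μC, V=6.00V), C2(6μF, Q=3μC, V=0.50V), C3(3μF, Q=6μC, V=2.00V)
Op 1: CLOSE 2-1: Q_total=21.00, C_total=9.00, V=2.33; Q2=14.00, Q1=7.00; dissipated=30.250
Op 2: GROUND 3: Q3=0; energy lost=6.000
Total dissipated: 36.250 μJ

Answer: 36.25 μJ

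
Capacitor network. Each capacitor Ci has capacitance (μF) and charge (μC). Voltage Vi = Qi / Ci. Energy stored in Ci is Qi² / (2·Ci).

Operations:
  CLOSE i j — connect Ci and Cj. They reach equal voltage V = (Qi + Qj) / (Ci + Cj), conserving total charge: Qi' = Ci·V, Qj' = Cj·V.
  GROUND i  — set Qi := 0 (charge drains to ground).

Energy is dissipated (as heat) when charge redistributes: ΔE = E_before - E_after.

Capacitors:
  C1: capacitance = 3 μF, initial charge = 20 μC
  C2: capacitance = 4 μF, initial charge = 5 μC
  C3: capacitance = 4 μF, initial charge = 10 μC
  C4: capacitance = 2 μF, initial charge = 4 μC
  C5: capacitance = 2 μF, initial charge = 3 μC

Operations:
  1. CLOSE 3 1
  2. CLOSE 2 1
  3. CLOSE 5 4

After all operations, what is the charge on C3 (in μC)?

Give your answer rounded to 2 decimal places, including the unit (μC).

Initial: C1(3μF, Q=20μC, V=6.67V), C2(4μF, Q=5μC, V=1.25V), C3(4μF, Q=10μC, V=2.50V), C4(2μF, Q=4μC, V=2.00V), C5(2μF, Q=3μC, V=1.50V)
Op 1: CLOSE 3-1: Q_total=30.00, C_total=7.00, V=4.29; Q3=17.14, Q1=12.86; dissipated=14.881
Op 2: CLOSE 2-1: Q_total=17.86, C_total=7.00, V=2.55; Q2=10.20, Q1=7.65; dissipated=7.899
Op 3: CLOSE 5-4: Q_total=7.00, C_total=4.00, V=1.75; Q5=3.50, Q4=3.50; dissipated=0.125
Final charges: Q1=7.65, Q2=10.20, Q3=17.14, Q4=3.50, Q5=3.50

Answer: 17.14 μC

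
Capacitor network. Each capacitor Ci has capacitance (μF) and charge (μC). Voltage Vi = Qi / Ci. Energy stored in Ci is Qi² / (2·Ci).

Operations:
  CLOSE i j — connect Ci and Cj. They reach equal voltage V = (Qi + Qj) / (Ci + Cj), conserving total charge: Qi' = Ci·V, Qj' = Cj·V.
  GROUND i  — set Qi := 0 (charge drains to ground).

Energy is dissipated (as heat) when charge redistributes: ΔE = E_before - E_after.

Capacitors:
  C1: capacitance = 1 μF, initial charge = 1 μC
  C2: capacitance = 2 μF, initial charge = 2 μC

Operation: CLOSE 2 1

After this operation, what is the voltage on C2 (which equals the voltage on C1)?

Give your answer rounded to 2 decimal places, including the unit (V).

Initial: C1(1μF, Q=1μC, V=1.00V), C2(2μF, Q=2μC, V=1.00V)
Op 1: CLOSE 2-1: Q_total=3.00, C_total=3.00, V=1.00; Q2=2.00, Q1=1.00; dissipated=0.000

Answer: 1.00 V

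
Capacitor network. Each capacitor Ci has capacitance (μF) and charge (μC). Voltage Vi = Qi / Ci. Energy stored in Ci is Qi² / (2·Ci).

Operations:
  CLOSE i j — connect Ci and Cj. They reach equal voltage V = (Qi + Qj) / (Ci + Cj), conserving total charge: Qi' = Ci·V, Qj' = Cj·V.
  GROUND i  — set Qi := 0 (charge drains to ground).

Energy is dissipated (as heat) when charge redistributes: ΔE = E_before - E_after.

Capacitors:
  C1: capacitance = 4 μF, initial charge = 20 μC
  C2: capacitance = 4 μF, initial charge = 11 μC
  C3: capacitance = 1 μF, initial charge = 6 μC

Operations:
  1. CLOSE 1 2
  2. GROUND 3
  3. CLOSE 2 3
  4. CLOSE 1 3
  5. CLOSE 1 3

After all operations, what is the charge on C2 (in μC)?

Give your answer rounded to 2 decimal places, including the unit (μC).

Answer: 12.40 μC

Derivation:
Initial: C1(4μF, Q=20μC, V=5.00V), C2(4μF, Q=11μC, V=2.75V), C3(1μF, Q=6μC, V=6.00V)
Op 1: CLOSE 1-2: Q_total=31.00, C_total=8.00, V=3.88; Q1=15.50, Q2=15.50; dissipated=5.062
Op 2: GROUND 3: Q3=0; energy lost=18.000
Op 3: CLOSE 2-3: Q_total=15.50, C_total=5.00, V=3.10; Q2=12.40, Q3=3.10; dissipated=6.006
Op 4: CLOSE 1-3: Q_total=18.60, C_total=5.00, V=3.72; Q1=14.88, Q3=3.72; dissipated=0.240
Op 5: CLOSE 1-3: Q_total=18.60, C_total=5.00, V=3.72; Q1=14.88, Q3=3.72; dissipated=0.000
Final charges: Q1=14.88, Q2=12.40, Q3=3.72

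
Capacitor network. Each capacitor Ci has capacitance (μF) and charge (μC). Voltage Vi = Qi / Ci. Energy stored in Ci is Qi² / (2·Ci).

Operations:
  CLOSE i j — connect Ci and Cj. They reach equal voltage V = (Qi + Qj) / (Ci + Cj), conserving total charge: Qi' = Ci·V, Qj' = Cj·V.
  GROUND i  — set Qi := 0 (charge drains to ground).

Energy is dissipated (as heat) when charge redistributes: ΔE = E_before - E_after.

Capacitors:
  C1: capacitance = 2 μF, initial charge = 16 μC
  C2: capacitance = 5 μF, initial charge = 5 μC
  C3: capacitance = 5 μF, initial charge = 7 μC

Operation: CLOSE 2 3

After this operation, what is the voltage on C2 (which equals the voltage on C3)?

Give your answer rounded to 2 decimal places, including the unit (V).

Answer: 1.20 V

Derivation:
Initial: C1(2μF, Q=16μC, V=8.00V), C2(5μF, Q=5μC, V=1.00V), C3(5μF, Q=7μC, V=1.40V)
Op 1: CLOSE 2-3: Q_total=12.00, C_total=10.00, V=1.20; Q2=6.00, Q3=6.00; dissipated=0.200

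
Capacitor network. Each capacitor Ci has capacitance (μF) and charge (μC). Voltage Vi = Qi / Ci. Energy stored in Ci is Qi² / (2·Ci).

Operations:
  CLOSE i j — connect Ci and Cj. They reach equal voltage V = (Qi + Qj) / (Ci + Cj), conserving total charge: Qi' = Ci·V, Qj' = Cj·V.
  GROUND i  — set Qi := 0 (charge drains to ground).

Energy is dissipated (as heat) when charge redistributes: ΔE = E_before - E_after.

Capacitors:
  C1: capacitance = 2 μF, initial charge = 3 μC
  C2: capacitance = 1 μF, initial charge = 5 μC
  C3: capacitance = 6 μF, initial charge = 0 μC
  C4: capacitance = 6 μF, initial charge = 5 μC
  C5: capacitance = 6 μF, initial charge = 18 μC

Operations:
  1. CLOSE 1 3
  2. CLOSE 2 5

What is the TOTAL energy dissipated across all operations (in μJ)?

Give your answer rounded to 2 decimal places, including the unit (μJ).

Answer: 3.40 μJ

Derivation:
Initial: C1(2μF, Q=3μC, V=1.50V), C2(1μF, Q=5μC, V=5.00V), C3(6μF, Q=0μC, V=0.00V), C4(6μF, Q=5μC, V=0.83V), C5(6μF, Q=18μC, V=3.00V)
Op 1: CLOSE 1-3: Q_total=3.00, C_total=8.00, V=0.38; Q1=0.75, Q3=2.25; dissipated=1.688
Op 2: CLOSE 2-5: Q_total=23.00, C_total=7.00, V=3.29; Q2=3.29, Q5=19.71; dissipated=1.714
Total dissipated: 3.402 μJ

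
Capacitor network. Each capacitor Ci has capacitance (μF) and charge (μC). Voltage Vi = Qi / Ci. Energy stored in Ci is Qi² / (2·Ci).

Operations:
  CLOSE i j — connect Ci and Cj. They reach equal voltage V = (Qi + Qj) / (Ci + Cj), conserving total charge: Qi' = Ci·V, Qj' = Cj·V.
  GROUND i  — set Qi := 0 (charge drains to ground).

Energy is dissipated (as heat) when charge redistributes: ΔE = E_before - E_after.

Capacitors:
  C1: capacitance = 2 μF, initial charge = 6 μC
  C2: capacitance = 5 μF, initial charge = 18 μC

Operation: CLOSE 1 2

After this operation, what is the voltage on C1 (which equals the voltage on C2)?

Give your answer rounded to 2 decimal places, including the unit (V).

Answer: 3.43 V

Derivation:
Initial: C1(2μF, Q=6μC, V=3.00V), C2(5μF, Q=18μC, V=3.60V)
Op 1: CLOSE 1-2: Q_total=24.00, C_total=7.00, V=3.43; Q1=6.86, Q2=17.14; dissipated=0.257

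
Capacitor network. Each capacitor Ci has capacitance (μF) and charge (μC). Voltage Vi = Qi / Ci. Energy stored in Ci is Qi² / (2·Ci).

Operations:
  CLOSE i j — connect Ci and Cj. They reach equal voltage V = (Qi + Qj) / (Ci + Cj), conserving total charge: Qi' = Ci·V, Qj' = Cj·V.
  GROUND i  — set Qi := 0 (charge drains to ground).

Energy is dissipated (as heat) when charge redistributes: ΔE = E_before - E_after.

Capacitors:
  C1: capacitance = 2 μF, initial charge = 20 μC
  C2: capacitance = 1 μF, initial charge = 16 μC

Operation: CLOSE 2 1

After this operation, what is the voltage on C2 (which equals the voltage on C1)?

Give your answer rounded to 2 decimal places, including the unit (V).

Answer: 12.00 V

Derivation:
Initial: C1(2μF, Q=20μC, V=10.00V), C2(1μF, Q=16μC, V=16.00V)
Op 1: CLOSE 2-1: Q_total=36.00, C_total=3.00, V=12.00; Q2=12.00, Q1=24.00; dissipated=12.000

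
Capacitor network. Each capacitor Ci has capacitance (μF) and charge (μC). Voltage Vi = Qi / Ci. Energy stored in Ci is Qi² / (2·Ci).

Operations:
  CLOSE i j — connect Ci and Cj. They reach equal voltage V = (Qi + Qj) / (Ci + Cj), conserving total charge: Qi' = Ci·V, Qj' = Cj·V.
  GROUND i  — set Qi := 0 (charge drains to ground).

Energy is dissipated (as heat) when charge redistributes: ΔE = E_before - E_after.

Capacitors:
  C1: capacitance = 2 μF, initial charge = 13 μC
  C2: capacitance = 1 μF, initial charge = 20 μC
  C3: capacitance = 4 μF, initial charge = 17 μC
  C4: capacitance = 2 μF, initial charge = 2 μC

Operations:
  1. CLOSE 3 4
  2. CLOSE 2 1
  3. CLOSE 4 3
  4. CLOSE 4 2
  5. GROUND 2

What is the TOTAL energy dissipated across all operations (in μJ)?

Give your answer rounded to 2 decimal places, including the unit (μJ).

Answer: 104.94 μJ

Derivation:
Initial: C1(2μF, Q=13μC, V=6.50V), C2(1μF, Q=20μC, V=20.00V), C3(4μF, Q=17μC, V=4.25V), C4(2μF, Q=2μC, V=1.00V)
Op 1: CLOSE 3-4: Q_total=19.00, C_total=6.00, V=3.17; Q3=12.67, Q4=6.33; dissipated=7.042
Op 2: CLOSE 2-1: Q_total=33.00, C_total=3.00, V=11.00; Q2=11.00, Q1=22.00; dissipated=60.750
Op 3: CLOSE 4-3: Q_total=19.00, C_total=6.00, V=3.17; Q4=6.33, Q3=12.67; dissipated=0.000
Op 4: CLOSE 4-2: Q_total=17.33, C_total=3.00, V=5.78; Q4=11.56, Q2=5.78; dissipated=20.454
Op 5: GROUND 2: Q2=0; energy lost=16.691
Total dissipated: 104.937 μJ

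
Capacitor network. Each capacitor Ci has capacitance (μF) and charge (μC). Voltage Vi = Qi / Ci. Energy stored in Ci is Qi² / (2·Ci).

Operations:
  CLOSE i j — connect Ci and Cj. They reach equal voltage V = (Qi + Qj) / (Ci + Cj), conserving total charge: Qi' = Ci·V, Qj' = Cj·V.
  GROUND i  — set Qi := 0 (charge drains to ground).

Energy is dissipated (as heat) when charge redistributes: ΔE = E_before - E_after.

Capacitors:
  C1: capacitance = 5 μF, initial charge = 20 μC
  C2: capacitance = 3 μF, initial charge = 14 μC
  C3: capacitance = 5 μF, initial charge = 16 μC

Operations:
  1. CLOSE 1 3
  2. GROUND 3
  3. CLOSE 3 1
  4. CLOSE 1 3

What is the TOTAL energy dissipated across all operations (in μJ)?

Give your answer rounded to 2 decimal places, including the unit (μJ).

Answer: 49.40 μJ

Derivation:
Initial: C1(5μF, Q=20μC, V=4.00V), C2(3μF, Q=14μC, V=4.67V), C3(5μF, Q=16μC, V=3.20V)
Op 1: CLOSE 1-3: Q_total=36.00, C_total=10.00, V=3.60; Q1=18.00, Q3=18.00; dissipated=0.800
Op 2: GROUND 3: Q3=0; energy lost=32.400
Op 3: CLOSE 3-1: Q_total=18.00, C_total=10.00, V=1.80; Q3=9.00, Q1=9.00; dissipated=16.200
Op 4: CLOSE 1-3: Q_total=18.00, C_total=10.00, V=1.80; Q1=9.00, Q3=9.00; dissipated=0.000
Total dissipated: 49.400 μJ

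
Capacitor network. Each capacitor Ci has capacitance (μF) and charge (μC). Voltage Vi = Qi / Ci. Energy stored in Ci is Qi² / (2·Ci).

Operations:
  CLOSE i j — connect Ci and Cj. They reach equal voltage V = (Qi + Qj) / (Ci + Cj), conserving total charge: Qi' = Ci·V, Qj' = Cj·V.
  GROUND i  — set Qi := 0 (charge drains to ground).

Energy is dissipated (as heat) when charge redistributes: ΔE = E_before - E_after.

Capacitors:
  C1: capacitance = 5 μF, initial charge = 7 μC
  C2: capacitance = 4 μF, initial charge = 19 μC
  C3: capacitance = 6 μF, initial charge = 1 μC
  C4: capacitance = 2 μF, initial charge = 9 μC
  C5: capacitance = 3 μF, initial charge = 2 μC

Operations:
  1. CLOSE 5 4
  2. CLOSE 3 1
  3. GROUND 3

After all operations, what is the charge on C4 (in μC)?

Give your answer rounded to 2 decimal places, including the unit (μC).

Answer: 4.40 μC

Derivation:
Initial: C1(5μF, Q=7μC, V=1.40V), C2(4μF, Q=19μC, V=4.75V), C3(6μF, Q=1μC, V=0.17V), C4(2μF, Q=9μC, V=4.50V), C5(3μF, Q=2μC, V=0.67V)
Op 1: CLOSE 5-4: Q_total=11.00, C_total=5.00, V=2.20; Q5=6.60, Q4=4.40; dissipated=8.817
Op 2: CLOSE 3-1: Q_total=8.00, C_total=11.00, V=0.73; Q3=4.36, Q1=3.64; dissipated=2.074
Op 3: GROUND 3: Q3=0; energy lost=1.587
Final charges: Q1=3.64, Q2=19.00, Q3=0.00, Q4=4.40, Q5=6.60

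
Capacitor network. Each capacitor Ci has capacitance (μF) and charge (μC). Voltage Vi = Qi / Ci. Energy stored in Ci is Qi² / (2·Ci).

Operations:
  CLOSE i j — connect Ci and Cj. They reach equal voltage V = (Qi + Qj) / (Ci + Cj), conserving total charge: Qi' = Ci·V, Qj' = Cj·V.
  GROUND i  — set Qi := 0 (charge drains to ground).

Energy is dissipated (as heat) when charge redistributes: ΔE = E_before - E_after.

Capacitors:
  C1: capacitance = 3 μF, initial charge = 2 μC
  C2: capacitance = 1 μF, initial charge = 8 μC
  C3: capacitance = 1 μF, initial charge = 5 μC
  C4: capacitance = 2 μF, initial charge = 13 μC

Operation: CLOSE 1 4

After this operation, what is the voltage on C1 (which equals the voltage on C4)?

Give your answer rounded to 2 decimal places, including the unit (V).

Answer: 3.00 V

Derivation:
Initial: C1(3μF, Q=2μC, V=0.67V), C2(1μF, Q=8μC, V=8.00V), C3(1μF, Q=5μC, V=5.00V), C4(2μF, Q=13μC, V=6.50V)
Op 1: CLOSE 1-4: Q_total=15.00, C_total=5.00, V=3.00; Q1=9.00, Q4=6.00; dissipated=20.417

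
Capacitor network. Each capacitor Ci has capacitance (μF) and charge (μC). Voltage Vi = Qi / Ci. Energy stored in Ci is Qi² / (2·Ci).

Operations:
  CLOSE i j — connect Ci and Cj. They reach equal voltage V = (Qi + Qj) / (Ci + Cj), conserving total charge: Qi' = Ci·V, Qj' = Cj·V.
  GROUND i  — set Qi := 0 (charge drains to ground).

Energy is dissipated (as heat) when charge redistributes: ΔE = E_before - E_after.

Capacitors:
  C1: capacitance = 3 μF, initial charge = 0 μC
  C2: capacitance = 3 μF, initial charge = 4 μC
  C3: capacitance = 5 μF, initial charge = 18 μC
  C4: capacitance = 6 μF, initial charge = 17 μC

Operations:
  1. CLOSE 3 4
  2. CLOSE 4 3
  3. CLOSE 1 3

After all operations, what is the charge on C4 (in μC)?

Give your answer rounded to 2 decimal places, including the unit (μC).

Initial: C1(3μF, Q=0μC, V=0.00V), C2(3μF, Q=4μC, V=1.33V), C3(5μF, Q=18μC, V=3.60V), C4(6μF, Q=17μC, V=2.83V)
Op 1: CLOSE 3-4: Q_total=35.00, C_total=11.00, V=3.18; Q3=15.91, Q4=19.09; dissipated=0.802
Op 2: CLOSE 4-3: Q_total=35.00, C_total=11.00, V=3.18; Q4=19.09, Q3=15.91; dissipated=0.000
Op 3: CLOSE 1-3: Q_total=15.91, C_total=8.00, V=1.99; Q1=5.97, Q3=9.94; dissipated=9.491
Final charges: Q1=5.97, Q2=4.00, Q3=9.94, Q4=19.09

Answer: 19.09 μC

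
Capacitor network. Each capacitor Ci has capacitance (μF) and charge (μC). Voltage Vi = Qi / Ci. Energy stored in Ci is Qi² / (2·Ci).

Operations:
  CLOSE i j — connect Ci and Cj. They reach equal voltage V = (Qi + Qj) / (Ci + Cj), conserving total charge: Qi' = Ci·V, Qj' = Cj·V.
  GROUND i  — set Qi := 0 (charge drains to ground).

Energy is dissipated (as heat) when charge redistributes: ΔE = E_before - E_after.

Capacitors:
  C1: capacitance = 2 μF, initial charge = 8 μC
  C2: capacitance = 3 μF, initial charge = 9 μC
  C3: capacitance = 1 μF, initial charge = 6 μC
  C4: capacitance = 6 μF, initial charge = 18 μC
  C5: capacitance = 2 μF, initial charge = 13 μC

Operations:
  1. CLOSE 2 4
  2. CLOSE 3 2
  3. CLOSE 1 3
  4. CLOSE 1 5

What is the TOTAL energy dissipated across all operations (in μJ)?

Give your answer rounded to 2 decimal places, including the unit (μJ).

Initial: C1(2μF, Q=8μC, V=4.00V), C2(3μF, Q=9μC, V=3.00V), C3(1μF, Q=6μC, V=6.00V), C4(6μF, Q=18μC, V=3.00V), C5(2μF, Q=13μC, V=6.50V)
Op 1: CLOSE 2-4: Q_total=27.00, C_total=9.00, V=3.00; Q2=9.00, Q4=18.00; dissipated=0.000
Op 2: CLOSE 3-2: Q_total=15.00, C_total=4.00, V=3.75; Q3=3.75, Q2=11.25; dissipated=3.375
Op 3: CLOSE 1-3: Q_total=11.75, C_total=3.00, V=3.92; Q1=7.83, Q3=3.92; dissipated=0.021
Op 4: CLOSE 1-5: Q_total=20.83, C_total=4.00, V=5.21; Q1=10.42, Q5=10.42; dissipated=3.337
Total dissipated: 6.733 μJ

Answer: 6.73 μJ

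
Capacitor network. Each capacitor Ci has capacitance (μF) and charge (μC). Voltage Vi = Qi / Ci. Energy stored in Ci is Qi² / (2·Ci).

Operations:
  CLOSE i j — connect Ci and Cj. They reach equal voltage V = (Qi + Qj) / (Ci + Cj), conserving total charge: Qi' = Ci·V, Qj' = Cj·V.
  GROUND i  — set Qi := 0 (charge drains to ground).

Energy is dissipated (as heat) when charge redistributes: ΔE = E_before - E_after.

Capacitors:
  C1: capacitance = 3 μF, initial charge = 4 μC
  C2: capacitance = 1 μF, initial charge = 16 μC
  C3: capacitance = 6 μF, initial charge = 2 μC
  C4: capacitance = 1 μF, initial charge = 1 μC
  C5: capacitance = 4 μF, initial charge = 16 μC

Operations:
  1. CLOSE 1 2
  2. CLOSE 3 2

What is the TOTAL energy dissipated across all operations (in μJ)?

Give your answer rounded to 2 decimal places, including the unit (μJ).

Initial: C1(3μF, Q=4μC, V=1.33V), C2(1μF, Q=16μC, V=16.00V), C3(6μF, Q=2μC, V=0.33V), C4(1μF, Q=1μC, V=1.00V), C5(4μF, Q=16μC, V=4.00V)
Op 1: CLOSE 1-2: Q_total=20.00, C_total=4.00, V=5.00; Q1=15.00, Q2=5.00; dissipated=80.667
Op 2: CLOSE 3-2: Q_total=7.00, C_total=7.00, V=1.00; Q3=6.00, Q2=1.00; dissipated=9.333
Total dissipated: 90.000 μJ

Answer: 90.00 μJ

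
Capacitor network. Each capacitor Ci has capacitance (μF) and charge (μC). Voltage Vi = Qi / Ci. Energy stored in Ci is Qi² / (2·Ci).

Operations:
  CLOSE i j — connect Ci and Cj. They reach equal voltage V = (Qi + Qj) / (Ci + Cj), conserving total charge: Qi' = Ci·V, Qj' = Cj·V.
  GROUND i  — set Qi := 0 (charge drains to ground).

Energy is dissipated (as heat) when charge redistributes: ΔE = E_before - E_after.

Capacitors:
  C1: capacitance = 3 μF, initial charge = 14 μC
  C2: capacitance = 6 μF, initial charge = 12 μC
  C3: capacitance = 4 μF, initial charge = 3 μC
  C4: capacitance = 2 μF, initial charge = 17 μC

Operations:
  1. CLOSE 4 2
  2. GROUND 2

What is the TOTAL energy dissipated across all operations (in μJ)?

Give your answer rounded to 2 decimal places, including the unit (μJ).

Initial: C1(3μF, Q=14μC, V=4.67V), C2(6μF, Q=12μC, V=2.00V), C3(4μF, Q=3μC, V=0.75V), C4(2μF, Q=17μC, V=8.50V)
Op 1: CLOSE 4-2: Q_total=29.00, C_total=8.00, V=3.62; Q4=7.25, Q2=21.75; dissipated=31.688
Op 2: GROUND 2: Q2=0; energy lost=39.422
Total dissipated: 71.109 μJ

Answer: 71.11 μJ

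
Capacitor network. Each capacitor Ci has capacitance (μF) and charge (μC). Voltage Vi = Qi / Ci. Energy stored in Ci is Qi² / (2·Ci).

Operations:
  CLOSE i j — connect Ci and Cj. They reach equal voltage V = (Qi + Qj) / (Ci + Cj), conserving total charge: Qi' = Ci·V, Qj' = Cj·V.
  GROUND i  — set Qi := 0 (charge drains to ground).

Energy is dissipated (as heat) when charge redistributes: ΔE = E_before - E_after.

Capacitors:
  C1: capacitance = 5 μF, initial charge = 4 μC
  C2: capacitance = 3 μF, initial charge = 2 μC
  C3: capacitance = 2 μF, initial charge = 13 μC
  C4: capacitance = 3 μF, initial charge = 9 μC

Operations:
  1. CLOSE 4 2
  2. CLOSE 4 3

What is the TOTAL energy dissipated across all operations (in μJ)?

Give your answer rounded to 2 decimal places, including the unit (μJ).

Answer: 17.15 μJ

Derivation:
Initial: C1(5μF, Q=4μC, V=0.80V), C2(3μF, Q=2μC, V=0.67V), C3(2μF, Q=13μC, V=6.50V), C4(3μF, Q=9μC, V=3.00V)
Op 1: CLOSE 4-2: Q_total=11.00, C_total=6.00, V=1.83; Q4=5.50, Q2=5.50; dissipated=4.083
Op 2: CLOSE 4-3: Q_total=18.50, C_total=5.00, V=3.70; Q4=11.10, Q3=7.40; dissipated=13.067
Total dissipated: 17.150 μJ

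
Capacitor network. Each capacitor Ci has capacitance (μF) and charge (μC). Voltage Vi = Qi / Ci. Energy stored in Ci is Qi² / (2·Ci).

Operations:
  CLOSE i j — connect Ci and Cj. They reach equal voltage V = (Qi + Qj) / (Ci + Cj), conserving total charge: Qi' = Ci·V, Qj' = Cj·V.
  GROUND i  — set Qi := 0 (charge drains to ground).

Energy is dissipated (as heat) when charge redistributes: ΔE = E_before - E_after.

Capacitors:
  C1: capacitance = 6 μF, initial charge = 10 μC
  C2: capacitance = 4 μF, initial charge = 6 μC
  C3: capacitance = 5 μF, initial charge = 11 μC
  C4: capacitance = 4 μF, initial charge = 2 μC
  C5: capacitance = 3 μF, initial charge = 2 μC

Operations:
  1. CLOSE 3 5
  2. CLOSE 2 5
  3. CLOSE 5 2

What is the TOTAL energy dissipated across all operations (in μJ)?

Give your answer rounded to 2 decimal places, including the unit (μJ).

Initial: C1(6μF, Q=10μC, V=1.67V), C2(4μF, Q=6μC, V=1.50V), C3(5μF, Q=11μC, V=2.20V), C4(4μF, Q=2μC, V=0.50V), C5(3μF, Q=2μC, V=0.67V)
Op 1: CLOSE 3-5: Q_total=13.00, C_total=8.00, V=1.62; Q3=8.12, Q5=4.88; dissipated=2.204
Op 2: CLOSE 2-5: Q_total=10.88, C_total=7.00, V=1.55; Q2=6.21, Q5=4.66; dissipated=0.013
Op 3: CLOSE 5-2: Q_total=10.88, C_total=7.00, V=1.55; Q5=4.66, Q2=6.21; dissipated=0.000
Total dissipated: 2.218 μJ

Answer: 2.22 μJ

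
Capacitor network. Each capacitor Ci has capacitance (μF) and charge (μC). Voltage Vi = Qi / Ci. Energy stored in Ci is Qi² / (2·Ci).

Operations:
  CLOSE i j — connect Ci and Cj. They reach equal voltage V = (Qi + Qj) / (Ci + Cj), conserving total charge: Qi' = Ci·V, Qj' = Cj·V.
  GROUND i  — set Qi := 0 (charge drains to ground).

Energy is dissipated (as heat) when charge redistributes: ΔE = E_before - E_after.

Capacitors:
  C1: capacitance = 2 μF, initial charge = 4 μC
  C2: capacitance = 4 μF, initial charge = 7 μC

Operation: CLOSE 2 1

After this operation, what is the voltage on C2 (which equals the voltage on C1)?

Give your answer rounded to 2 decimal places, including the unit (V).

Answer: 1.83 V

Derivation:
Initial: C1(2μF, Q=4μC, V=2.00V), C2(4μF, Q=7μC, V=1.75V)
Op 1: CLOSE 2-1: Q_total=11.00, C_total=6.00, V=1.83; Q2=7.33, Q1=3.67; dissipated=0.042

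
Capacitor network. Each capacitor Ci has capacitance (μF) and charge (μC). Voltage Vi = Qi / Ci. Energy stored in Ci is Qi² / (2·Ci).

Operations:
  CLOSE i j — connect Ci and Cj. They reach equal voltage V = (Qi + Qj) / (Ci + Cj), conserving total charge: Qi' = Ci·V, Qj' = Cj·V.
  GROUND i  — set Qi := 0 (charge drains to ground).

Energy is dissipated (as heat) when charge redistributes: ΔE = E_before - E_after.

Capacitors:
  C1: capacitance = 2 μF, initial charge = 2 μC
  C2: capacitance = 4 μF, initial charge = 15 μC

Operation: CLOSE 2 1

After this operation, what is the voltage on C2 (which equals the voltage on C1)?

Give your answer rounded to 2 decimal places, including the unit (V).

Answer: 2.83 V

Derivation:
Initial: C1(2μF, Q=2μC, V=1.00V), C2(4μF, Q=15μC, V=3.75V)
Op 1: CLOSE 2-1: Q_total=17.00, C_total=6.00, V=2.83; Q2=11.33, Q1=5.67; dissipated=5.042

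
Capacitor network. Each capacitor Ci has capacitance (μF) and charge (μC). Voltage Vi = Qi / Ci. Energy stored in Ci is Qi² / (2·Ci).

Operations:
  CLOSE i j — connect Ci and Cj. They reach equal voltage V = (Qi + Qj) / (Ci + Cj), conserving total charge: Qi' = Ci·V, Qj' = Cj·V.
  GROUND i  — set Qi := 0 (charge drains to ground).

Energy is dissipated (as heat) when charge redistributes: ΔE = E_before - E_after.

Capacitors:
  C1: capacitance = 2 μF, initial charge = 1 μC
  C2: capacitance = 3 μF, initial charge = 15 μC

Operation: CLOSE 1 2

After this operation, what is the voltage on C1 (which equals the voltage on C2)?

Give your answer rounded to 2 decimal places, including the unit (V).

Initial: C1(2μF, Q=1μC, V=0.50V), C2(3μF, Q=15μC, V=5.00V)
Op 1: CLOSE 1-2: Q_total=16.00, C_total=5.00, V=3.20; Q1=6.40, Q2=9.60; dissipated=12.150

Answer: 3.20 V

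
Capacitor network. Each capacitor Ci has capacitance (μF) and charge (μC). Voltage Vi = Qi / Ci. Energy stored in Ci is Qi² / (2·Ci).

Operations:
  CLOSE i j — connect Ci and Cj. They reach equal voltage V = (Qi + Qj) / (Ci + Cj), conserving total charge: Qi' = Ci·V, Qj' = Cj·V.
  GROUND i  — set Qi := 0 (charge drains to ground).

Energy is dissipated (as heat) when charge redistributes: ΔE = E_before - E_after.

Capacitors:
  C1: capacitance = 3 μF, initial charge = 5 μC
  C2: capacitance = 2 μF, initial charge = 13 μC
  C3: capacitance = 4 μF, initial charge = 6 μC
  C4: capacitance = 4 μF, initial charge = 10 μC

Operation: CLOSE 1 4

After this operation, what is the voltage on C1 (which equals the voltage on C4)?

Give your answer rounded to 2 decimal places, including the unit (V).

Answer: 2.14 V

Derivation:
Initial: C1(3μF, Q=5μC, V=1.67V), C2(2μF, Q=13μC, V=6.50V), C3(4μF, Q=6μC, V=1.50V), C4(4μF, Q=10μC, V=2.50V)
Op 1: CLOSE 1-4: Q_total=15.00, C_total=7.00, V=2.14; Q1=6.43, Q4=8.57; dissipated=0.595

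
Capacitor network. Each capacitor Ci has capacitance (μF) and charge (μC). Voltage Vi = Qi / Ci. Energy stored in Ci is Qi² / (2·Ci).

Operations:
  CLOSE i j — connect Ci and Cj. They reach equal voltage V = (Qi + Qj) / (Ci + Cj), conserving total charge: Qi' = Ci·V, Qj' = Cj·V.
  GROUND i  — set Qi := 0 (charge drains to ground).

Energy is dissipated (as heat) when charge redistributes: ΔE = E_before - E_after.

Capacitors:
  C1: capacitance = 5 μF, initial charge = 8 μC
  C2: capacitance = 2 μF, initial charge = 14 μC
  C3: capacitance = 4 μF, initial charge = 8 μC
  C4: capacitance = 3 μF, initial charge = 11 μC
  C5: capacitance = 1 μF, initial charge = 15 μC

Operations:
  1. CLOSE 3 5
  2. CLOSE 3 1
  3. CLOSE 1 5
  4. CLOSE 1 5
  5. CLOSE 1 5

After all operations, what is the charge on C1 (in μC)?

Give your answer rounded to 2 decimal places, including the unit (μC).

Initial: C1(5μF, Q=8μC, V=1.60V), C2(2μF, Q=14μC, V=7.00V), C3(4μF, Q=8μC, V=2.00V), C4(3μF, Q=11μC, V=3.67V), C5(1μF, Q=15μC, V=15.00V)
Op 1: CLOSE 3-5: Q_total=23.00, C_total=5.00, V=4.60; Q3=18.40, Q5=4.60; dissipated=67.600
Op 2: CLOSE 3-1: Q_total=26.40, C_total=9.00, V=2.93; Q3=11.73, Q1=14.67; dissipated=10.000
Op 3: CLOSE 1-5: Q_total=19.27, C_total=6.00, V=3.21; Q1=16.06, Q5=3.21; dissipated=1.157
Op 4: CLOSE 1-5: Q_total=19.27, C_total=6.00, V=3.21; Q1=16.06, Q5=3.21; dissipated=0.000
Op 5: CLOSE 1-5: Q_total=19.27, C_total=6.00, V=3.21; Q1=16.06, Q5=3.21; dissipated=0.000
Final charges: Q1=16.06, Q2=14.00, Q3=11.73, Q4=11.00, Q5=3.21

Answer: 16.06 μC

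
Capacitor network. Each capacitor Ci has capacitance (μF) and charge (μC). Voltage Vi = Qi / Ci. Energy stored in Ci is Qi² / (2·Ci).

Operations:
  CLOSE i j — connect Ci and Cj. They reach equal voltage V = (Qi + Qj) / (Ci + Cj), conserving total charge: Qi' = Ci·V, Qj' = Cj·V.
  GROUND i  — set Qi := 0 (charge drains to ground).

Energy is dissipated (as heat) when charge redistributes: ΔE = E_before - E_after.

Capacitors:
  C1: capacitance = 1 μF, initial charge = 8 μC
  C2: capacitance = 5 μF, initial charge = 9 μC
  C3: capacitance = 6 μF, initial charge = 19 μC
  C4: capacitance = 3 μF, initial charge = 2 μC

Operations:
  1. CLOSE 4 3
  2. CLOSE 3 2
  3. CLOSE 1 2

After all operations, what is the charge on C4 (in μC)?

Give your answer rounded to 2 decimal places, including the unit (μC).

Initial: C1(1μF, Q=8μC, V=8.00V), C2(5μF, Q=9μC, V=1.80V), C3(6μF, Q=19μC, V=3.17V), C4(3μF, Q=2μC, V=0.67V)
Op 1: CLOSE 4-3: Q_total=21.00, C_total=9.00, V=2.33; Q4=7.00, Q3=14.00; dissipated=6.250
Op 2: CLOSE 3-2: Q_total=23.00, C_total=11.00, V=2.09; Q3=12.55, Q2=10.45; dissipated=0.388
Op 3: CLOSE 1-2: Q_total=18.45, C_total=6.00, V=3.08; Q1=3.08, Q2=15.38; dissipated=14.549
Final charges: Q1=3.08, Q2=15.38, Q3=12.55, Q4=7.00

Answer: 7.00 μC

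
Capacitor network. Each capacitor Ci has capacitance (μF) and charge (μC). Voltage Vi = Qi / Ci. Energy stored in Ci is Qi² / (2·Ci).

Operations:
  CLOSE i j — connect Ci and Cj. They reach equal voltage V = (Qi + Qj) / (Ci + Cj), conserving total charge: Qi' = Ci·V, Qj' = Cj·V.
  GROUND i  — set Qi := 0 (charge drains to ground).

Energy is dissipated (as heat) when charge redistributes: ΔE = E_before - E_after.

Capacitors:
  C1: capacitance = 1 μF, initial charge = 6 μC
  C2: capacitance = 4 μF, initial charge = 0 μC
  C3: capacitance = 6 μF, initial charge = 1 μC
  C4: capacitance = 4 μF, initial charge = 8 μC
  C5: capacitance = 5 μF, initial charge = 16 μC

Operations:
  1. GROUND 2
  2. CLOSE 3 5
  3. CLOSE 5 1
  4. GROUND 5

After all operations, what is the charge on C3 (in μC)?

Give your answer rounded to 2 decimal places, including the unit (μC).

Answer: 9.27 μC

Derivation:
Initial: C1(1μF, Q=6μC, V=6.00V), C2(4μF, Q=0μC, V=0.00V), C3(6μF, Q=1μC, V=0.17V), C4(4μF, Q=8μC, V=2.00V), C5(5μF, Q=16μC, V=3.20V)
Op 1: GROUND 2: Q2=0; energy lost=0.000
Op 2: CLOSE 3-5: Q_total=17.00, C_total=11.00, V=1.55; Q3=9.27, Q5=7.73; dissipated=12.547
Op 3: CLOSE 5-1: Q_total=13.73, C_total=6.00, V=2.29; Q5=11.44, Q1=2.29; dissipated=8.268
Op 4: GROUND 5: Q5=0; energy lost=13.086
Final charges: Q1=2.29, Q2=0.00, Q3=9.27, Q4=8.00, Q5=0.00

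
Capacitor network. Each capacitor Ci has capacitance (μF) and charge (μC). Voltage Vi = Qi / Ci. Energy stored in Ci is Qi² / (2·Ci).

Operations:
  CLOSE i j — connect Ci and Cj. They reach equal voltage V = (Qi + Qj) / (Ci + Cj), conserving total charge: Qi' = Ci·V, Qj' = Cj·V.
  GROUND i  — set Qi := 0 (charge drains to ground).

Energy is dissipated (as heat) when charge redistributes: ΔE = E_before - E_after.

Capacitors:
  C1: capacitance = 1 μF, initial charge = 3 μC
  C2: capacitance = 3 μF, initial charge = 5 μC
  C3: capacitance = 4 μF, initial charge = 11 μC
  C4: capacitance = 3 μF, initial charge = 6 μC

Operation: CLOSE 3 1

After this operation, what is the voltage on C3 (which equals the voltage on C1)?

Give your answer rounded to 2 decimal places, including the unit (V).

Answer: 2.80 V

Derivation:
Initial: C1(1μF, Q=3μC, V=3.00V), C2(3μF, Q=5μC, V=1.67V), C3(4μF, Q=11μC, V=2.75V), C4(3μF, Q=6μC, V=2.00V)
Op 1: CLOSE 3-1: Q_total=14.00, C_total=5.00, V=2.80; Q3=11.20, Q1=2.80; dissipated=0.025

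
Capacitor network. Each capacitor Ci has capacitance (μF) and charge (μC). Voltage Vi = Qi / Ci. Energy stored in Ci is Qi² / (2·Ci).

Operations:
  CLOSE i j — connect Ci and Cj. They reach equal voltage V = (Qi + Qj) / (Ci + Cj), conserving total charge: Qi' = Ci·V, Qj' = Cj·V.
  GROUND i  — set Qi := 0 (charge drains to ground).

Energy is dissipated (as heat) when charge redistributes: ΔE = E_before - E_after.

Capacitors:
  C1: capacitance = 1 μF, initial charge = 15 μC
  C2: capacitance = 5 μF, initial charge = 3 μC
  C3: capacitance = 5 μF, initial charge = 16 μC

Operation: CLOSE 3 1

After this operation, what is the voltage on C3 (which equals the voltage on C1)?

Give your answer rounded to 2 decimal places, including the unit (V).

Initial: C1(1μF, Q=15μC, V=15.00V), C2(5μF, Q=3μC, V=0.60V), C3(5μF, Q=16μC, V=3.20V)
Op 1: CLOSE 3-1: Q_total=31.00, C_total=6.00, V=5.17; Q3=25.83, Q1=5.17; dissipated=58.017

Answer: 5.17 V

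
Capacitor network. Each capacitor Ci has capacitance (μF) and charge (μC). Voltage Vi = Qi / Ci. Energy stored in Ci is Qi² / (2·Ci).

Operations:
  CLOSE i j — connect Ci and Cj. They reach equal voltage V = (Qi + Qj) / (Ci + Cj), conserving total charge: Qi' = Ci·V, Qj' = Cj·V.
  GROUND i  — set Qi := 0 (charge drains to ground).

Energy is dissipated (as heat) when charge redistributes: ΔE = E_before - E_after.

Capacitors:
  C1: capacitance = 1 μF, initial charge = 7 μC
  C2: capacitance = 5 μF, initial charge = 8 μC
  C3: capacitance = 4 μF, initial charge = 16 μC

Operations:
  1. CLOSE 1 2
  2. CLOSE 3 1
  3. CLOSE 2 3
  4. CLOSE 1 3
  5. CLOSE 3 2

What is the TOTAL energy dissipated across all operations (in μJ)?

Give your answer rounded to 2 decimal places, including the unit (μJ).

Initial: C1(1μF, Q=7μC, V=7.00V), C2(5μF, Q=8μC, V=1.60V), C3(4μF, Q=16μC, V=4.00V)
Op 1: CLOSE 1-2: Q_total=15.00, C_total=6.00, V=2.50; Q1=2.50, Q2=12.50; dissipated=12.150
Op 2: CLOSE 3-1: Q_total=18.50, C_total=5.00, V=3.70; Q3=14.80, Q1=3.70; dissipated=0.900
Op 3: CLOSE 2-3: Q_total=27.30, C_total=9.00, V=3.03; Q2=15.17, Q3=12.13; dissipated=1.600
Op 4: CLOSE 1-3: Q_total=15.83, C_total=5.00, V=3.17; Q1=3.17, Q3=12.67; dissipated=0.178
Op 5: CLOSE 3-2: Q_total=27.83, C_total=9.00, V=3.09; Q3=12.37, Q2=15.46; dissipated=0.020
Total dissipated: 14.848 μJ

Answer: 14.85 μJ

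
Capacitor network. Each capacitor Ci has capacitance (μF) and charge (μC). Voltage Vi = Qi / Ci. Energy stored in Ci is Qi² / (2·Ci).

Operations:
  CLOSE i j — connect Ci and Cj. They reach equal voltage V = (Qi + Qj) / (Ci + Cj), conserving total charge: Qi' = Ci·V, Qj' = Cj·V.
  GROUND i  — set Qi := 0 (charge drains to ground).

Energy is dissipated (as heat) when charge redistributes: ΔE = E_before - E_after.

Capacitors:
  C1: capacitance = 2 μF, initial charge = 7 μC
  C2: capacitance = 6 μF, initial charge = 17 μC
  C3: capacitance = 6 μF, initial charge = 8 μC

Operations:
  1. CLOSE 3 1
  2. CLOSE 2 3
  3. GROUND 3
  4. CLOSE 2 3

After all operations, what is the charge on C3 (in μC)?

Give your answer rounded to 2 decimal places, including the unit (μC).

Answer: 7.06 μC

Derivation:
Initial: C1(2μF, Q=7μC, V=3.50V), C2(6μF, Q=17μC, V=2.83V), C3(6μF, Q=8μC, V=1.33V)
Op 1: CLOSE 3-1: Q_total=15.00, C_total=8.00, V=1.88; Q3=11.25, Q1=3.75; dissipated=3.521
Op 2: CLOSE 2-3: Q_total=28.25, C_total=12.00, V=2.35; Q2=14.12, Q3=14.12; dissipated=1.378
Op 3: GROUND 3: Q3=0; energy lost=16.626
Op 4: CLOSE 2-3: Q_total=14.12, C_total=12.00, V=1.18; Q2=7.06, Q3=7.06; dissipated=8.313
Final charges: Q1=3.75, Q2=7.06, Q3=7.06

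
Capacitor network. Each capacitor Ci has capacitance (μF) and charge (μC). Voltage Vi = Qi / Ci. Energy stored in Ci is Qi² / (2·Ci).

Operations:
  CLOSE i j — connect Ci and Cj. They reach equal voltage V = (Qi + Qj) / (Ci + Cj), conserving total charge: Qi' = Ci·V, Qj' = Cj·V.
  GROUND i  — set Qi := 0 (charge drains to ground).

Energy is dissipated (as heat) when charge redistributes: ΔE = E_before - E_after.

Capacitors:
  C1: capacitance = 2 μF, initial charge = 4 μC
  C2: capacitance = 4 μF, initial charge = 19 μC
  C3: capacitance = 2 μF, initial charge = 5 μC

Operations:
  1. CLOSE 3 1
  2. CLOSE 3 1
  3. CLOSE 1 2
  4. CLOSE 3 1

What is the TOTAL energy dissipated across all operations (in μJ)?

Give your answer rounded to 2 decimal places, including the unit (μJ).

Answer: 5.68 μJ

Derivation:
Initial: C1(2μF, Q=4μC, V=2.00V), C2(4μF, Q=19μC, V=4.75V), C3(2μF, Q=5μC, V=2.50V)
Op 1: CLOSE 3-1: Q_total=9.00, C_total=4.00, V=2.25; Q3=4.50, Q1=4.50; dissipated=0.125
Op 2: CLOSE 3-1: Q_total=9.00, C_total=4.00, V=2.25; Q3=4.50, Q1=4.50; dissipated=0.000
Op 3: CLOSE 1-2: Q_total=23.50, C_total=6.00, V=3.92; Q1=7.83, Q2=15.67; dissipated=4.167
Op 4: CLOSE 3-1: Q_total=12.33, C_total=4.00, V=3.08; Q3=6.17, Q1=6.17; dissipated=1.389
Total dissipated: 5.681 μJ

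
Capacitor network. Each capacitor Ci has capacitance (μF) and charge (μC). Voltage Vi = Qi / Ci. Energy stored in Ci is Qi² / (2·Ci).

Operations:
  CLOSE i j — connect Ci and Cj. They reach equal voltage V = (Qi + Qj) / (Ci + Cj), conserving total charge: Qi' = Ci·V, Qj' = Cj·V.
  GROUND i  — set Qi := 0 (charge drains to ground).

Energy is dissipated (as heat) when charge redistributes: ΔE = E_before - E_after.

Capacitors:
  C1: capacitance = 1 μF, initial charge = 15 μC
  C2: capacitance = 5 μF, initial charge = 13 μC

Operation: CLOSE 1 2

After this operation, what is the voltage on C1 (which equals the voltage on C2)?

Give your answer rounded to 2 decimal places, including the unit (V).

Answer: 4.67 V

Derivation:
Initial: C1(1μF, Q=15μC, V=15.00V), C2(5μF, Q=13μC, V=2.60V)
Op 1: CLOSE 1-2: Q_total=28.00, C_total=6.00, V=4.67; Q1=4.67, Q2=23.33; dissipated=64.067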